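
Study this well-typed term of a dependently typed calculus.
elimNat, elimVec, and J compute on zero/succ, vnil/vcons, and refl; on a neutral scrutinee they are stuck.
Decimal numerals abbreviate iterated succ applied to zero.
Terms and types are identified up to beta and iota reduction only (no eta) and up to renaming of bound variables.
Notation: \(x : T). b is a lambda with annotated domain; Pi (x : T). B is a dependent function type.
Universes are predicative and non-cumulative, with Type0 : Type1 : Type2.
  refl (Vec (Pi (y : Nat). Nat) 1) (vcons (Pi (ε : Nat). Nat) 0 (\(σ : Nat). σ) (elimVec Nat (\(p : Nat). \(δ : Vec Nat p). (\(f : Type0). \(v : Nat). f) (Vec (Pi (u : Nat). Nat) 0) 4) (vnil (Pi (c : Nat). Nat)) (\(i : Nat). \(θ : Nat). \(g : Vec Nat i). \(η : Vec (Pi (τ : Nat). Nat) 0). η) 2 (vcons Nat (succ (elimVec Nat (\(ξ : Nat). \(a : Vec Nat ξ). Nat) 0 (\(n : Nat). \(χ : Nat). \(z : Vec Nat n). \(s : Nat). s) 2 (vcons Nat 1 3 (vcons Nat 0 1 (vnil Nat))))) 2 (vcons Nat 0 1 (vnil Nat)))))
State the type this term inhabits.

inferred type:
  Eq (Vec (Pi (y : Nat). Nat) 1) (vcons (Pi (ε : Nat). Nat) 0 (\(σ : Nat). σ) (vnil (Pi (p : Nat). Nat))) (vcons (Pi (δ : Nat). Nat) 0 (\(f : Nat). f) (vnil (Pi (v : Nat). Nat)))


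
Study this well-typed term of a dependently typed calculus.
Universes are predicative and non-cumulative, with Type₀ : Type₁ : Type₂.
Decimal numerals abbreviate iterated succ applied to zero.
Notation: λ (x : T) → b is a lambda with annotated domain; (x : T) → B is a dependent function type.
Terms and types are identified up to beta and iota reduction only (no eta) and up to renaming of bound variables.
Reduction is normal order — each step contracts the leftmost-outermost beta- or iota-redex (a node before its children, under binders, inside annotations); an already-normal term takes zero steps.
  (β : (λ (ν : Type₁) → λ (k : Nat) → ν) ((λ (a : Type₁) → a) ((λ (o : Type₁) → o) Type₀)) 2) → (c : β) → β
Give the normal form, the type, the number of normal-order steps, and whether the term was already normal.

resulting normal form:
  (β : Type₀) → (ν : β) → β
the term's type:
  Type₁
reduction steps (normal order): 4
already normal: no
first contracted redex: a beta-redex


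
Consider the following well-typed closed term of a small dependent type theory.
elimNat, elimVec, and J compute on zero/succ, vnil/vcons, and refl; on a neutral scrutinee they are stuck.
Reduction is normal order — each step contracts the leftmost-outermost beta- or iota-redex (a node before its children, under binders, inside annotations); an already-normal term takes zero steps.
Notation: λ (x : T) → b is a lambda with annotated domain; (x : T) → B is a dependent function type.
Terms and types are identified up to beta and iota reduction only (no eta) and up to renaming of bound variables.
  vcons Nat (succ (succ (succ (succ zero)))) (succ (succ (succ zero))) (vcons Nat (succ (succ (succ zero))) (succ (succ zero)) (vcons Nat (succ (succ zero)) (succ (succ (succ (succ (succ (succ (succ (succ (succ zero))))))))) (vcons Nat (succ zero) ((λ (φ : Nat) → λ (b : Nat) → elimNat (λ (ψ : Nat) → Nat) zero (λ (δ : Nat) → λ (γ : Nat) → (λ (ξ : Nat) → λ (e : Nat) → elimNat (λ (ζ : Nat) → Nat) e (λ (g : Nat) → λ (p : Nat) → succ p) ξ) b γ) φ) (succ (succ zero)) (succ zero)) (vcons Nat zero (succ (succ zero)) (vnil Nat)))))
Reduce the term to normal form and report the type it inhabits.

reduced normal form:
  vcons Nat (succ (succ (succ (succ zero)))) (succ (succ (succ zero))) (vcons Nat (succ (succ (succ zero))) (succ (succ zero)) (vcons Nat (succ (succ zero)) (succ (succ (succ (succ (succ (succ (succ (succ (succ zero))))))))) (vcons Nat (succ zero) (succ (succ zero)) (vcons Nat zero (succ (succ zero)) (vnil Nat)))))
type:
  Vec Nat (succ (succ (succ (succ (succ zero)))))
observation: normalization takes exactly 21 steps under the normal-order strategy.


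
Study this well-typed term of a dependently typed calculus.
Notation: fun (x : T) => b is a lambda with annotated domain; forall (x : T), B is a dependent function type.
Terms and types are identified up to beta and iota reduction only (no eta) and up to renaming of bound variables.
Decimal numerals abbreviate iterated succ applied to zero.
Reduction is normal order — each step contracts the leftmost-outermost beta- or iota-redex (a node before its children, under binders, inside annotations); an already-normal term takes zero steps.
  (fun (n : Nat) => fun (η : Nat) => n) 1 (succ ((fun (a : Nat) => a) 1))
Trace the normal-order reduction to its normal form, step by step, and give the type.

normal-order reduction:
  (fun (n : Nat) => fun (η : Nat) => n) 1 (succ ((fun (a : Nat) => a) 1))
  ~> (fun (n : Nat) => 1) (succ ((fun (η : Nat) => η) 1))
  ~> 1
the term's type:
  Nat


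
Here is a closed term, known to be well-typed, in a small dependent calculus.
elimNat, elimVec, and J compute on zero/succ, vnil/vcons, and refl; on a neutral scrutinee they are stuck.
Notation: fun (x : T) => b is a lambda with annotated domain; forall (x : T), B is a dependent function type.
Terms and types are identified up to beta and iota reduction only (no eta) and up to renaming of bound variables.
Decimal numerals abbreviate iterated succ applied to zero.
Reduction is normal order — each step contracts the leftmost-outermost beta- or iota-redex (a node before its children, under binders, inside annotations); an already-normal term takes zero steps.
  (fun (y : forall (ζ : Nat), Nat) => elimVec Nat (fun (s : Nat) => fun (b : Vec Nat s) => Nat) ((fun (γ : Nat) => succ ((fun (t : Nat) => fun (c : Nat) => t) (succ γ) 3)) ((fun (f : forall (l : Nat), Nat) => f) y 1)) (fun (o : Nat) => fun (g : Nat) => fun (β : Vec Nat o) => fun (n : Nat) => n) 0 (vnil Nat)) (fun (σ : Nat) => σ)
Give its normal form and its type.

reduced normal form:
  3
type:
  Nat
observation: reduction starts at a beta-redex, and 7 normal-order steps reach the normal form.


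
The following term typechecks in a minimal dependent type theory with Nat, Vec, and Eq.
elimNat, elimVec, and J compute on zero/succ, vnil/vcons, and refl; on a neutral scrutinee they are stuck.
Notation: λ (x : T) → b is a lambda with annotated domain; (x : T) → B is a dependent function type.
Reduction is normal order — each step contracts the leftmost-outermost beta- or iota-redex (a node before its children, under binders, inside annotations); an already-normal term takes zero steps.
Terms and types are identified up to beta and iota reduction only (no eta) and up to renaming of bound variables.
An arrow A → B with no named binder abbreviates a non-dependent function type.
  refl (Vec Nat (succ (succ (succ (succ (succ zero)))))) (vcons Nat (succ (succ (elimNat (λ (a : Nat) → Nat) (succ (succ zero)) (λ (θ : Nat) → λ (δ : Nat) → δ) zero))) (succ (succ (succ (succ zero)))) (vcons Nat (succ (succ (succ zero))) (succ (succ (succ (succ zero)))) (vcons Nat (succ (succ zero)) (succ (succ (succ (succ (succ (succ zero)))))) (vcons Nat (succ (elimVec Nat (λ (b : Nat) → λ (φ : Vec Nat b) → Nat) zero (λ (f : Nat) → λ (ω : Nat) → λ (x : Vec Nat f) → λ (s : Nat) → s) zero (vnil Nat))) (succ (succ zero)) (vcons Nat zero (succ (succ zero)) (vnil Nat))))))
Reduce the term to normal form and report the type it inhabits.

normal form:
  refl (Vec Nat (succ (succ (succ (succ (succ zero)))))) (vcons Nat (succ (succ (succ (succ zero)))) (succ (succ (succ (succ zero)))) (vcons Nat (succ (succ (succ zero))) (succ (succ (succ (succ zero)))) (vcons Nat (succ (succ zero)) (succ (succ (succ (succ (succ (succ zero)))))) (vcons Nat (succ zero) (succ (succ zero)) (vcons Nat zero (succ (succ zero)) (vnil Nat))))))
the term's type:
  Eq (Vec Nat (succ (succ (succ (succ (succ zero)))))) (vcons Nat (succ (succ (succ (succ zero)))) (succ (succ (succ (succ zero)))) (vcons Nat (succ (succ (succ zero))) (succ (succ (succ (succ zero)))) (vcons Nat (succ (succ zero)) (succ (succ (succ (succ (succ (succ zero)))))) (vcons Nat (succ zero) (succ (succ zero)) (vcons Nat zero (succ (succ zero)) (vnil Nat)))))) (vcons Nat (succ (succ (succ (succ zero)))) (succ (succ (succ (succ zero)))) (vcons Nat (succ (succ (succ zero))) (succ (succ (succ (succ zero)))) (vcons Nat (succ (succ zero)) (succ (succ (succ (succ (succ (succ zero)))))) (vcons Nat (succ zero) (succ (succ zero)) (vcons Nat zero (succ (succ zero)) (vnil Nat))))))


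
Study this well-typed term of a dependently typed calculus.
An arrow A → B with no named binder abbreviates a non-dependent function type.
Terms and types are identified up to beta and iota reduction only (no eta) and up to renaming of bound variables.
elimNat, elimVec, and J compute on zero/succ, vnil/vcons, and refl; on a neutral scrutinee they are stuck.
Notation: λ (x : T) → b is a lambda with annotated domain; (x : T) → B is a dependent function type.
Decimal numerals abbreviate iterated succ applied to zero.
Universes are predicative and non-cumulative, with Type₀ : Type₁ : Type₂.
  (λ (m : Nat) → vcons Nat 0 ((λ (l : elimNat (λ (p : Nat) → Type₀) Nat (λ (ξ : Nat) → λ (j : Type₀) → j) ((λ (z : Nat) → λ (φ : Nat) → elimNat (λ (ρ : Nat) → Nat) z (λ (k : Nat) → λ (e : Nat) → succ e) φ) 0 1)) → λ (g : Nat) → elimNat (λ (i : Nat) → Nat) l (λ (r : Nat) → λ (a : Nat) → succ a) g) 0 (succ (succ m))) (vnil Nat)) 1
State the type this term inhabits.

the term's type:
  Vec Nat 1


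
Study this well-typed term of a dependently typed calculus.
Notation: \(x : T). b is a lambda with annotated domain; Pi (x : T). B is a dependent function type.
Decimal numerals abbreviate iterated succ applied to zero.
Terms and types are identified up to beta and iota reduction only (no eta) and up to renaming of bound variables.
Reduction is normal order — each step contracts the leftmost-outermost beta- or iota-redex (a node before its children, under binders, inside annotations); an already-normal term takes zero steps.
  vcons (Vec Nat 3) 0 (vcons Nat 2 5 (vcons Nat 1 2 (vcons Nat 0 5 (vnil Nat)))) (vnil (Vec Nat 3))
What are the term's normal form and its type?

reduced normal form:
  vcons (Vec Nat 3) 0 (vcons Nat 2 5 (vcons Nat 1 2 (vcons Nat 0 5 (vnil Nat)))) (vnil (Vec Nat 3))
inferred type:
  Vec (Vec Nat 3) 1


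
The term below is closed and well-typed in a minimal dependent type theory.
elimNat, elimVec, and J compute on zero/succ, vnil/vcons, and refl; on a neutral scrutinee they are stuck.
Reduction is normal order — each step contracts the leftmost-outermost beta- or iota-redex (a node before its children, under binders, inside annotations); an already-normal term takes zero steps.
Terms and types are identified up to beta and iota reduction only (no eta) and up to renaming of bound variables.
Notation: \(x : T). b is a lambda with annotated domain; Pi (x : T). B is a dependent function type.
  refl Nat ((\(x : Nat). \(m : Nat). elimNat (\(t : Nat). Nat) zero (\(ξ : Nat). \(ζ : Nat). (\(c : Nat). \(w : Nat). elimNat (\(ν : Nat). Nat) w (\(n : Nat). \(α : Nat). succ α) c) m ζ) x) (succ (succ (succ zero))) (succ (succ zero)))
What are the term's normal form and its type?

resulting normal form:
  refl Nat (succ (succ (succ (succ (succ (succ zero))))))
inferred type:
  Eq Nat (succ (succ (succ (succ (succ (succ zero)))))) (succ (succ (succ (succ (succ (succ zero))))))
observation: normalization takes exactly 39 steps under the normal-order strategy.


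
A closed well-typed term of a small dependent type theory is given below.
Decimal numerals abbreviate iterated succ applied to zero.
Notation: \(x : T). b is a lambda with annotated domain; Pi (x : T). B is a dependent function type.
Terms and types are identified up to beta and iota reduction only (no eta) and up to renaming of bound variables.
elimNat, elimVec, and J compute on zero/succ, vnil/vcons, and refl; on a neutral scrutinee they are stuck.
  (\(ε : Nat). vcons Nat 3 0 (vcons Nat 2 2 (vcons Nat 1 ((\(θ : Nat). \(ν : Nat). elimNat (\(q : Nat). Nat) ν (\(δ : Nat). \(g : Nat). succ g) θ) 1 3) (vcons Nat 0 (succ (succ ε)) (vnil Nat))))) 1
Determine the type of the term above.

inferred type:
  Vec Nat 4


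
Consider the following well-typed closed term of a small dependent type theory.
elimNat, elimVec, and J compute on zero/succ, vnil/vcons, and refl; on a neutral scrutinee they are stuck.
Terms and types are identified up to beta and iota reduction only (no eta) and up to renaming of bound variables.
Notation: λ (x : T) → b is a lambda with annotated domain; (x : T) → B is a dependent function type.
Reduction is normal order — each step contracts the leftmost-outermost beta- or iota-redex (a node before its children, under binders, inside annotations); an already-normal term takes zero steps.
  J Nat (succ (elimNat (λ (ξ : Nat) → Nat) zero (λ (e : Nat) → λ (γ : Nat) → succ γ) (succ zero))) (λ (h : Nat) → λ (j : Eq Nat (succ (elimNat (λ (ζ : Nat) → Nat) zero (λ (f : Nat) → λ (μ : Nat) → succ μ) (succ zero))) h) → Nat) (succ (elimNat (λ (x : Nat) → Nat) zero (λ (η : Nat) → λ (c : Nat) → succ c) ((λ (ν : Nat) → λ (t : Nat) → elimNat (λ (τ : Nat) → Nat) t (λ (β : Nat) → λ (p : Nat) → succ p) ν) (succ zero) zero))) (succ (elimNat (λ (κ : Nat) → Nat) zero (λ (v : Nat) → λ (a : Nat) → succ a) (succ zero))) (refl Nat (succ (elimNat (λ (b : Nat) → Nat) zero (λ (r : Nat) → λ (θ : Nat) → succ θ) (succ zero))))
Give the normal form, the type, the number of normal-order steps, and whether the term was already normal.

normal form:
  succ (succ zero)
type:
  Nat
steps to reach normal form (normal order): 11
term was already normal: no
first contracted redex: a J iota-redex


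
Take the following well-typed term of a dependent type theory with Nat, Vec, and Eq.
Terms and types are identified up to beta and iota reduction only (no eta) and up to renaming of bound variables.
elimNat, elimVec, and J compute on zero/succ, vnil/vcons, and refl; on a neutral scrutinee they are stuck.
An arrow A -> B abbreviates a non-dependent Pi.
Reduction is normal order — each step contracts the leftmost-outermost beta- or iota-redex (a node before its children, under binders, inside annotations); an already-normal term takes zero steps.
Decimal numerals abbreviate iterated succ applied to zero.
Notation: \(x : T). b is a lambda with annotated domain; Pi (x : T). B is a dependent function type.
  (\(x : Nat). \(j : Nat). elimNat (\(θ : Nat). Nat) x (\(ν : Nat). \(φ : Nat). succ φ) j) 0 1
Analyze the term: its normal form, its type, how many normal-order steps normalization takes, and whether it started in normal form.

reduced normal form:
  1
type:
  Nat
reduction steps (normal order): 6
started in normal form: no
first contracted redex: a beta-redex


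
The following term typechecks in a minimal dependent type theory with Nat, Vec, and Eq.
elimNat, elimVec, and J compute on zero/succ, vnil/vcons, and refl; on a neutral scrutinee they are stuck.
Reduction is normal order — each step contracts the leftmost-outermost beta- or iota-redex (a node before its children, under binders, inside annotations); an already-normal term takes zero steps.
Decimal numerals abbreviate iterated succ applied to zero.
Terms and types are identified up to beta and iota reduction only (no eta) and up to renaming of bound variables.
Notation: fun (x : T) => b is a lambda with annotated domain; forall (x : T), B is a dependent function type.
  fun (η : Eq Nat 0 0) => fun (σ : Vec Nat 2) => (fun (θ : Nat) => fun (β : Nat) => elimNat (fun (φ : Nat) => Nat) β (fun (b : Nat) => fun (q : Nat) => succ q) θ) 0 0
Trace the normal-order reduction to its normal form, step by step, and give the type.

normal-order reduction:
  fun (η : Eq Nat 0 0) => fun (σ : Vec Nat 2) => (fun (θ : Nat) => fun (β : Nat) => elimNat (fun (φ : Nat) => Nat) β (fun (b : Nat) => fun (q : Nat) => succ q) θ) 0 0
  ~> fun (η : Eq Nat 0 0) => fun (σ : Vec Nat 2) => (fun (θ : Nat) => elimNat (fun (β : Nat) => Nat) θ (fun (φ : Nat) => fun (b : Nat) => succ b) 0) 0
  ~> fun (η : Eq Nat 0 0) => fun (σ : Vec Nat 2) => elimNat (fun (θ : Nat) => Nat) 0 (fun (β : Nat) => fun (φ : Nat) => succ φ) 0
  ~> fun (η : Eq Nat 0 0) => fun (σ : Vec Nat 2) => 0
inferred type:
  forall (η : Eq Nat 0 0), forall (σ : Vec Nat 2), Nat


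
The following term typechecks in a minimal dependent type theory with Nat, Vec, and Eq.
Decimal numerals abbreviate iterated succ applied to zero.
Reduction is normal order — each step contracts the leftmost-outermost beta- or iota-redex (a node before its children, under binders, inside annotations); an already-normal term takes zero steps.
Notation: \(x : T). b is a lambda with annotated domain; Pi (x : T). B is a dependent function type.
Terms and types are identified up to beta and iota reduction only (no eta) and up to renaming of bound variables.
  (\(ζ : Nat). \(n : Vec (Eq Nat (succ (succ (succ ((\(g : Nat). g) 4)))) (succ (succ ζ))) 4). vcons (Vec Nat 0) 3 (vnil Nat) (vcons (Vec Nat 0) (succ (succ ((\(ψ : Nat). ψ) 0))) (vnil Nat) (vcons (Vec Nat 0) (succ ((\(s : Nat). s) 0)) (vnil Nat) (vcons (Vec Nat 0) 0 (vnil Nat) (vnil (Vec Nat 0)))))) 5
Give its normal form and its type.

normal form:
  \(ζ : Vec (Eq Nat 7 7) 4). vcons (Vec Nat 0) 3 (vnil Nat) (vcons (Vec Nat 0) 2 (vnil Nat) (vcons (Vec Nat 0) 1 (vnil Nat) (vcons (Vec Nat 0) 0 (vnil Nat) (vnil (Vec Nat 0)))))
type:
  Pi (ζ : Vec (Eq Nat 7 7) 4). Vec (Vec Nat 0) 4
observation: 4 normal-order steps normalize the term, beginning with a beta-redex.


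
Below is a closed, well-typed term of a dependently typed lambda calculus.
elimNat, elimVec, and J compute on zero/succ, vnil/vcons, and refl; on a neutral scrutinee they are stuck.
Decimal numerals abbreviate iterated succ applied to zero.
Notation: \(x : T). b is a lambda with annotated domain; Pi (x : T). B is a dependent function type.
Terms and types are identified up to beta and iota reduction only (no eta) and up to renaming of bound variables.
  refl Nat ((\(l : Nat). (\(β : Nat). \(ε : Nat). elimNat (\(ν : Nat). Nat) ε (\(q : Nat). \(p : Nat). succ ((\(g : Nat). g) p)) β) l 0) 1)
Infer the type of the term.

the term's type:
  Eq Nat 1 1


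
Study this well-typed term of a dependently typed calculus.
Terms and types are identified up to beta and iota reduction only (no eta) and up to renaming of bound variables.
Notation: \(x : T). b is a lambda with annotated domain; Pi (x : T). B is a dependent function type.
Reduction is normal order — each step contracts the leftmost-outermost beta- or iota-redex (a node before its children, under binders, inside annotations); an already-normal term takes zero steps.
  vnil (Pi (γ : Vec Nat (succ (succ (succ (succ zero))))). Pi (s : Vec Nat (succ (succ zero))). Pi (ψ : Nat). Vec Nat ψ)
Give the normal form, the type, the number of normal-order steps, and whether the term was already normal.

resulting normal form:
  vnil (Pi (γ : Vec Nat (succ (succ (succ (succ zero))))). Pi (s : Vec Nat (succ (succ zero))). Pi (ψ : Nat). Vec Nat ψ)
type:
  Vec (Pi (γ : Vec Nat (succ (succ (succ (succ zero))))). Pi (s : Vec Nat (succ (succ zero))). Pi (ψ : Nat). Vec Nat ψ) zero
reduction steps (normal order): 0
term was already normal: yes


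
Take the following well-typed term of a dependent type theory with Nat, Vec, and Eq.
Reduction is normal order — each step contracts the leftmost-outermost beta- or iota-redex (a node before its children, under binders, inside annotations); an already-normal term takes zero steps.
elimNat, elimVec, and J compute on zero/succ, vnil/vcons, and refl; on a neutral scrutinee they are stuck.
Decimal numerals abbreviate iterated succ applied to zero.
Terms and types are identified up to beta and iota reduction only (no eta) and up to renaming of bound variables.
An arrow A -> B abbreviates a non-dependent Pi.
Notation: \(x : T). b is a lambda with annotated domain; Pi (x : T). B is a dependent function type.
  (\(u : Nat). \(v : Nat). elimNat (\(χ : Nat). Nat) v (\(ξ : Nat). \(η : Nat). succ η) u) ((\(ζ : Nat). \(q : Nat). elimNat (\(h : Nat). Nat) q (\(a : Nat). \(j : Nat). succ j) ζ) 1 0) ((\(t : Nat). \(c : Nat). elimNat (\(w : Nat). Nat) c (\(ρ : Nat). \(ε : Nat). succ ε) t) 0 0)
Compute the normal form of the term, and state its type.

reduced normal form:
  1
the term's type:
  Nat
observation: contracting a beta-redex first, the term normalizes in 15 steps.


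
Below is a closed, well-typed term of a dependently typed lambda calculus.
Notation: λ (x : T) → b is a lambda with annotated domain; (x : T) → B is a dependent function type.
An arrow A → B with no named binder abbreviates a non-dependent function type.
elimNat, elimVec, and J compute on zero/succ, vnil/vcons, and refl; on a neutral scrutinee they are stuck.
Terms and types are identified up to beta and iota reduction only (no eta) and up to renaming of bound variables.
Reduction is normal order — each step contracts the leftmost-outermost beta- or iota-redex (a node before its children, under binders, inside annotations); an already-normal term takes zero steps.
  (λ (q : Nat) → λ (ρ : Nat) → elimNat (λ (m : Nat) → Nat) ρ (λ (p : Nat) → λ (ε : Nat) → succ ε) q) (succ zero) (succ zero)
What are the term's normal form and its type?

resulting normal form:
  succ (succ zero)
the term's type:
  Nat


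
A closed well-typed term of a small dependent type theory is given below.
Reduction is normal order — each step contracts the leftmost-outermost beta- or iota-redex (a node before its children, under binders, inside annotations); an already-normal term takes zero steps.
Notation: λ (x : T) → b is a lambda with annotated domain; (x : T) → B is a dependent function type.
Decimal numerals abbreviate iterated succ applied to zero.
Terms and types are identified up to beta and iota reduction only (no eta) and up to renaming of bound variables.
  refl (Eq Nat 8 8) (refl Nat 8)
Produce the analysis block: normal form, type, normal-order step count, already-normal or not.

normal form:
  refl (Eq Nat 8 8) (refl Nat 8)
the term's type:
  Eq (Eq Nat 8 8) (refl Nat 8) (refl Nat 8)
reduction steps (normal order): 0
term was already normal: yes


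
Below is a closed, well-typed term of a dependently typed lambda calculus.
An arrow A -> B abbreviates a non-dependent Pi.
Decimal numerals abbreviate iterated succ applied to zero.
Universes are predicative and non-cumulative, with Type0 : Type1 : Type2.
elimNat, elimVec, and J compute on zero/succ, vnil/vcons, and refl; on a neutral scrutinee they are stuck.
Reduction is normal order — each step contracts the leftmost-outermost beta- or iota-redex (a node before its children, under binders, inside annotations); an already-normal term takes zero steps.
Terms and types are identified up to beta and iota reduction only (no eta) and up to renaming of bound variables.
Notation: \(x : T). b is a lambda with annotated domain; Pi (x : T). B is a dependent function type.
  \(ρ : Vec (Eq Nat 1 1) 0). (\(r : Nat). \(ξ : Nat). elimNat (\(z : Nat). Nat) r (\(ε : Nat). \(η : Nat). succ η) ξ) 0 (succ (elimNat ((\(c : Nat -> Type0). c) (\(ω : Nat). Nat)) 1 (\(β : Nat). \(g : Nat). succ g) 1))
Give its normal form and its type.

reduced normal form:
  \(ρ : Vec (Eq Nat 1 1) 0). 3
the term's type:
  Vec (Eq Nat 1 1) 0 -> Nat
observation: the first redex contracted is a beta-redex; the normal form is reached in 16 normal-order steps.


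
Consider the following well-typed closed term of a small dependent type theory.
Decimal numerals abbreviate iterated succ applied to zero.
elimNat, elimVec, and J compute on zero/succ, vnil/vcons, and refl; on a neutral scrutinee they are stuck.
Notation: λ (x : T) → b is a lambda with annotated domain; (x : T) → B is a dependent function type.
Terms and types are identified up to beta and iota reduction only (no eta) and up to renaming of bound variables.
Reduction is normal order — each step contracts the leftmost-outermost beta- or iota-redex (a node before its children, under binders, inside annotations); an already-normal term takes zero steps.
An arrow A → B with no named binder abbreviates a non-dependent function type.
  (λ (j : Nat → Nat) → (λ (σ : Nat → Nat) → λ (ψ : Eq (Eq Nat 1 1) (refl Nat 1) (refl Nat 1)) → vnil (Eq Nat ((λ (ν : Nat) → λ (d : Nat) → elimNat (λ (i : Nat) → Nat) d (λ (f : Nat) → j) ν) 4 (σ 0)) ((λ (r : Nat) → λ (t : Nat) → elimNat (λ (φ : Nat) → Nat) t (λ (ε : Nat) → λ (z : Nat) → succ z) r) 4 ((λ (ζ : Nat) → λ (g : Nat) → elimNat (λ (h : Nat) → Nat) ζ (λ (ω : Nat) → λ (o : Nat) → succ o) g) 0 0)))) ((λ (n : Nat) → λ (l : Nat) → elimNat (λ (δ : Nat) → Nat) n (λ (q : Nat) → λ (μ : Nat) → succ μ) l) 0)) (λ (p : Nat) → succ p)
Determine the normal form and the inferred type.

resulting normal form:
  λ (j : Eq (Eq Nat 1 1) (refl Nat 1) (refl Nat 1)) → vnil (Eq Nat 4 4)
inferred type:
  Eq (Eq Nat 1 1) (refl Nat 1) (refl Nat 1) → Vec (Eq Nat 4 4) 0


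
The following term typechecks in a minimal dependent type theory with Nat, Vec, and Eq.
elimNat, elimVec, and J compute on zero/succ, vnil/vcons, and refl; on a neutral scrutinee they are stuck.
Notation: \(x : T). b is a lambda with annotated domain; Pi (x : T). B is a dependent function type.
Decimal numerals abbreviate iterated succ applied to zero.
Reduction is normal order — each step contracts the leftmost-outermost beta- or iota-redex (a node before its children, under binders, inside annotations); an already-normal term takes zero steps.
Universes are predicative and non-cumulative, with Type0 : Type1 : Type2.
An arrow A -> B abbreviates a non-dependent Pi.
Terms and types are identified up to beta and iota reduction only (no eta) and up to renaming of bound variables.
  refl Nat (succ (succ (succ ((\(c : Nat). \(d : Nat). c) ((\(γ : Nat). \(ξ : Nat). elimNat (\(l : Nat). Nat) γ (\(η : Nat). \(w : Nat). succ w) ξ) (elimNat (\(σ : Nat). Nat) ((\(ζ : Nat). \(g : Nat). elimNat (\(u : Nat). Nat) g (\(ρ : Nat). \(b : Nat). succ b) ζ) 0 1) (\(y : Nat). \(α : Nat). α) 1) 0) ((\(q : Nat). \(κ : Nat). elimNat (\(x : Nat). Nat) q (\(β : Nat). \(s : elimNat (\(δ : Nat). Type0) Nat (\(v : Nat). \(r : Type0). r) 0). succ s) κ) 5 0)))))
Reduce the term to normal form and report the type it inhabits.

reduced normal form:
  refl Nat 4
type:
  Eq Nat 4 4
observation: contracting a beta-redex first, the term normalizes in 12 steps.


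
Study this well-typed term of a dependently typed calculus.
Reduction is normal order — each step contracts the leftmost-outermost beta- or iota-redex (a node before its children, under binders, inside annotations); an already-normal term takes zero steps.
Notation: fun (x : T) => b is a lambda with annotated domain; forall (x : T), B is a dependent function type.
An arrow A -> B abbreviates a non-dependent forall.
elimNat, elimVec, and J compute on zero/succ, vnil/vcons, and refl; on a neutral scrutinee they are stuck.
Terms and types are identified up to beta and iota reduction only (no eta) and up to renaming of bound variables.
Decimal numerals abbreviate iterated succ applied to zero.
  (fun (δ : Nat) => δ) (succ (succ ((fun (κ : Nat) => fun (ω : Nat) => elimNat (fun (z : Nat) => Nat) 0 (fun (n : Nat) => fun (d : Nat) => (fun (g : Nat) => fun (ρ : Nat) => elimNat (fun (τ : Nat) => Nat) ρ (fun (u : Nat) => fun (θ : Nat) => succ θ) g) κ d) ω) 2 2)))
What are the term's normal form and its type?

resulting normal form:
  6
type:
  Nat
observation: normalization takes exactly 28 steps under the normal-order strategy.


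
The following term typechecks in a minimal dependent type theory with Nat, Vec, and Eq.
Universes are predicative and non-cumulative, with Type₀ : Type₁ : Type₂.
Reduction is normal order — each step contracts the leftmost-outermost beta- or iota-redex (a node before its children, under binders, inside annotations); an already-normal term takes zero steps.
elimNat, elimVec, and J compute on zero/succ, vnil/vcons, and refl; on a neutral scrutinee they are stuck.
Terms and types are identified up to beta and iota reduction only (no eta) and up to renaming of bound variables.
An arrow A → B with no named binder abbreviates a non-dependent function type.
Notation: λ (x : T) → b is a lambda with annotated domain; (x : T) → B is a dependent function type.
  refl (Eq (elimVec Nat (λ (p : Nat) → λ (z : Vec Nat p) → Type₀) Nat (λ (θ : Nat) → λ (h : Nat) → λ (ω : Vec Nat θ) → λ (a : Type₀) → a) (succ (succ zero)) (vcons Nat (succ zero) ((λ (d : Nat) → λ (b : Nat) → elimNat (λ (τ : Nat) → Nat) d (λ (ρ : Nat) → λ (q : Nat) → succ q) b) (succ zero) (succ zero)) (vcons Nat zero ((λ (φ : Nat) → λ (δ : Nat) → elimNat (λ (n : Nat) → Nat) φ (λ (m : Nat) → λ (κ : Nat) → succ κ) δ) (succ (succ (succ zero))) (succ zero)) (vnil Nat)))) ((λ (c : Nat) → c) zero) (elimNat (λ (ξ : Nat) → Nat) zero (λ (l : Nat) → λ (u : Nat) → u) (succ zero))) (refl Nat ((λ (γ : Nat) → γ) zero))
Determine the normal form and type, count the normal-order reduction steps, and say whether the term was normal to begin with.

resulting normal form:
  refl (Eq Nat zero zero) (refl Nat zero)
type:
  Eq (Eq Nat zero zero) (refl Nat zero) (refl Nat zero)
reduction steps (normal order): 17
already normal: no
first contracted redex: an elimVec iota-redex


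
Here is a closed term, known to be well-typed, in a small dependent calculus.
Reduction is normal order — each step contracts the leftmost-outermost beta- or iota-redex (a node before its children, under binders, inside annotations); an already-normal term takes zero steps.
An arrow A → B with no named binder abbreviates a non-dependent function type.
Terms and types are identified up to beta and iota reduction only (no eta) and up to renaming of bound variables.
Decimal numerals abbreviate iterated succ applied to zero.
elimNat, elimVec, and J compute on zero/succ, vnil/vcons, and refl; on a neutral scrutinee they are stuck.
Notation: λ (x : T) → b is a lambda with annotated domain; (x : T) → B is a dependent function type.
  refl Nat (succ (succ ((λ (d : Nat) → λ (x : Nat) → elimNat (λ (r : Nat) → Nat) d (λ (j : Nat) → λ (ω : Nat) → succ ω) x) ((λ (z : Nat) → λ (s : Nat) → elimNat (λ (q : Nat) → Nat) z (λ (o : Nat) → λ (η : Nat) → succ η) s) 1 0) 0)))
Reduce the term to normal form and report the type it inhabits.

resulting normal form:
  refl Nat 3
type:
  Eq Nat 3 3


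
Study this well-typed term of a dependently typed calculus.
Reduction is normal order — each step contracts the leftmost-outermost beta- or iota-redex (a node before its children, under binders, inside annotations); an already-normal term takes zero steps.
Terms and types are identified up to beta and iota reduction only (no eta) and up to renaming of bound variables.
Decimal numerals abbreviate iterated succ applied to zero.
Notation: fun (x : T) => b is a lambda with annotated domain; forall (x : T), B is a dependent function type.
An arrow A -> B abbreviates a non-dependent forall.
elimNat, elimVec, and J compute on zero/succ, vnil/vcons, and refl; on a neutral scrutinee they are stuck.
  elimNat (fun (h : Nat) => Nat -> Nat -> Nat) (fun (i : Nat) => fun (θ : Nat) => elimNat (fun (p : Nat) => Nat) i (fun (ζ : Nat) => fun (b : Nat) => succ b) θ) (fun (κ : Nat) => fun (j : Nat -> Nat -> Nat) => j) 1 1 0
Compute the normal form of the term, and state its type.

resulting normal form:
  1
the term's type:
  Nat
observation: 7 normal-order steps separate the term from its normal form.


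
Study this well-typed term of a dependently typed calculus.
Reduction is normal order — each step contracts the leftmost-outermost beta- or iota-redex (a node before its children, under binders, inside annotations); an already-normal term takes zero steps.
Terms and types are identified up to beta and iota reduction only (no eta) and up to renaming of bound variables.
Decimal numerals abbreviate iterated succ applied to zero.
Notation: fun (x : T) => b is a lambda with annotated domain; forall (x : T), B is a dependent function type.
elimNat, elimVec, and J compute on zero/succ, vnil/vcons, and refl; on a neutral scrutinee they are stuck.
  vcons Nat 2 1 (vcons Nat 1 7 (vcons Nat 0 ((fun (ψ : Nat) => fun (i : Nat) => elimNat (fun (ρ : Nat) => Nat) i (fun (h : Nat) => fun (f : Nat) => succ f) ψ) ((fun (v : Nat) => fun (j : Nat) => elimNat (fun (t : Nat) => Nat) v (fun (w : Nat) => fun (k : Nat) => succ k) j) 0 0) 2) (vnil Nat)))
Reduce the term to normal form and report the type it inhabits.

reduced normal form:
  vcons Nat 2 1 (vcons Nat 1 7 (vcons Nat 0 2 (vnil Nat)))
the term's type:
  Vec Nat 3
observation: the term reaches its normal form after 6 normal-order steps.


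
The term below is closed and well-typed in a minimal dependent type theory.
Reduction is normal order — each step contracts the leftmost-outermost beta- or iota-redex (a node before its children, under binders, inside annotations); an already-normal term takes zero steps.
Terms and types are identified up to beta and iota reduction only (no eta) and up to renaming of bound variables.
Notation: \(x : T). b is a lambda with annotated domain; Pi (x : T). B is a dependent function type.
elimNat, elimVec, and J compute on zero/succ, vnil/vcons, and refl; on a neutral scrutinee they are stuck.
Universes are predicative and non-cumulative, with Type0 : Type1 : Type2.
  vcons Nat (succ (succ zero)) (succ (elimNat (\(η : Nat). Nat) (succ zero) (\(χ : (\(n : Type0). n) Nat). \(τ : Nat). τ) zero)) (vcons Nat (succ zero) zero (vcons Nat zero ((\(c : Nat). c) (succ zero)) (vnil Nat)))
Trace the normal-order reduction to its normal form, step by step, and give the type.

normal-order reduction:
  vcons Nat (succ (succ zero)) (succ (elimNat (\(η : Nat). Nat) (succ zero) (\(χ : (\(n : Type0). n) Nat). \(τ : Nat). τ) zero)) (vcons Nat (succ zero) zero (vcons Nat zero ((\(c : Nat). c) (succ zero)) (vnil Nat)))
  ~> vcons Nat (succ (succ zero)) (succ (succ zero)) (vcons Nat (succ zero) zero (vcons Nat zero ((\(η : Nat). η) (succ zero)) (vnil Nat)))
  ~> vcons Nat (succ (succ zero)) (succ (succ zero)) (vcons Nat (succ zero) zero (vcons Nat zero (succ zero) (vnil Nat)))
the term's type:
  Vec Nat (succ (succ (succ zero)))


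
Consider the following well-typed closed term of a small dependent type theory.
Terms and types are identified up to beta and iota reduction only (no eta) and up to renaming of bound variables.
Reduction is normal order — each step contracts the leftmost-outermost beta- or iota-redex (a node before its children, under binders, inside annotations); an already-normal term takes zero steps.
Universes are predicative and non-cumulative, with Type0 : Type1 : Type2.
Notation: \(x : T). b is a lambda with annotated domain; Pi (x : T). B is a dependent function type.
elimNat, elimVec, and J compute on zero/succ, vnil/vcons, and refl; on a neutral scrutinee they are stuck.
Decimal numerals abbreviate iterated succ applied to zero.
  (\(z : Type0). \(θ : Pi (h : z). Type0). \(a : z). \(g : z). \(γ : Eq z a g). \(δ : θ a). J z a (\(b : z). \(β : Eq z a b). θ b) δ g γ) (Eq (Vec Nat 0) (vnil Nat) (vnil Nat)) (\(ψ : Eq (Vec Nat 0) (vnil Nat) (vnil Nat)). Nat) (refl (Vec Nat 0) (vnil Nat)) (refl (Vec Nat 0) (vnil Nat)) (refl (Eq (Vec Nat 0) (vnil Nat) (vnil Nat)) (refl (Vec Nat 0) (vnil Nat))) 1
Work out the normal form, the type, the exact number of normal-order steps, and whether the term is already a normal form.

resulting normal form:
  1
inferred type:
  Nat
normal-order step count: 7
already normal: no
first contracted redex: a beta-redex


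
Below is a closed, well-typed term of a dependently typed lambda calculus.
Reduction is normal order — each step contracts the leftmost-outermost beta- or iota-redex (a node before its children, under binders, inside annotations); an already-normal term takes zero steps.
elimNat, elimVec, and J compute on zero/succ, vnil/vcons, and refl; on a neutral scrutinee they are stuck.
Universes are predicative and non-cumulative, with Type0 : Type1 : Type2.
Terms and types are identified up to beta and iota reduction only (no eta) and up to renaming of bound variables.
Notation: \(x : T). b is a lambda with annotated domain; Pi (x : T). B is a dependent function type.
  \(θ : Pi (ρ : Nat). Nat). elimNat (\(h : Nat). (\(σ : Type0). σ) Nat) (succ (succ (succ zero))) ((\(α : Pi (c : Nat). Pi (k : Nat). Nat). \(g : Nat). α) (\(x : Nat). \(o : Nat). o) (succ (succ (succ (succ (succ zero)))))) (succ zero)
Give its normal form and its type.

normal form:
  \(θ : Pi (ρ : Nat). Nat). succ (succ (succ zero))
inferred type:
  Pi (θ : Pi (ρ : Nat). Nat). Nat


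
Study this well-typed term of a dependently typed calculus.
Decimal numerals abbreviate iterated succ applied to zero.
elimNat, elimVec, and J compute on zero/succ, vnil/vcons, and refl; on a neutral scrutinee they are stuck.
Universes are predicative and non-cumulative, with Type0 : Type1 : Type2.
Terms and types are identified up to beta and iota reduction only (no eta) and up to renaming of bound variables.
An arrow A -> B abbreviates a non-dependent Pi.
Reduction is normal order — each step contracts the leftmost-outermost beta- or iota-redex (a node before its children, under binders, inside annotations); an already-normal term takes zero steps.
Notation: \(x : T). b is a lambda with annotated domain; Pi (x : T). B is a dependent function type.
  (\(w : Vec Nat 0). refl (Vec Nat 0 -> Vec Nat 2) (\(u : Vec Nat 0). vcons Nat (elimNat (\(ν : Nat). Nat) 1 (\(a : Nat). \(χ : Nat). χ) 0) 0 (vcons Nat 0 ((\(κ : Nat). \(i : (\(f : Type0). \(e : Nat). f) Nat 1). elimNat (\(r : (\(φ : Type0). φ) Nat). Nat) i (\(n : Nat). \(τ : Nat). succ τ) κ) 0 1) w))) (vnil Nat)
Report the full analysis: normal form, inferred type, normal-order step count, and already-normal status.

normal form:
  refl (Vec Nat 0 -> Vec Nat 2) (\(w : Vec Nat 0). vcons Nat 1 0 (vcons Nat 0 1 (vnil Nat)))
inferred type:
  Eq (Vec Nat 0 -> Vec Nat 2) (\(w : Vec Nat 0). vcons Nat 1 0 (vcons Nat 0 1 (vnil Nat))) (\(u : Vec Nat 0). vcons Nat 1 0 (vcons Nat 0 1 (vnil Nat)))
steps to reach normal form (normal order): 5
term was already normal: no
first redex: a beta-redex


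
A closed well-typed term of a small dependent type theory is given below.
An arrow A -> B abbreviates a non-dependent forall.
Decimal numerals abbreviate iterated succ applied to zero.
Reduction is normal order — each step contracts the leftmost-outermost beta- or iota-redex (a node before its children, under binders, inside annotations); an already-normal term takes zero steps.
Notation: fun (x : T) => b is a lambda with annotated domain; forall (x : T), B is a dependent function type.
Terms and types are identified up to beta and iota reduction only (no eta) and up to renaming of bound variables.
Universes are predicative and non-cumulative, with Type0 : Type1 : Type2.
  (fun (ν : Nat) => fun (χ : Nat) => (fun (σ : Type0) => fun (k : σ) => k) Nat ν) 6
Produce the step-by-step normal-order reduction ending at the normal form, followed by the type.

normal-order reduction:
  (fun (ν : Nat) => fun (χ : Nat) => (fun (σ : Type0) => fun (k : σ) => k) Nat ν) 6
  ~> fun (ν : Nat) => (fun (χ : Type0) => fun (σ : χ) => σ) Nat 6
  ~> fun (ν : Nat) => (fun (χ : Nat) => χ) 6
  ~> fun (ν : Nat) => 6
inferred type:
  Nat -> Nat


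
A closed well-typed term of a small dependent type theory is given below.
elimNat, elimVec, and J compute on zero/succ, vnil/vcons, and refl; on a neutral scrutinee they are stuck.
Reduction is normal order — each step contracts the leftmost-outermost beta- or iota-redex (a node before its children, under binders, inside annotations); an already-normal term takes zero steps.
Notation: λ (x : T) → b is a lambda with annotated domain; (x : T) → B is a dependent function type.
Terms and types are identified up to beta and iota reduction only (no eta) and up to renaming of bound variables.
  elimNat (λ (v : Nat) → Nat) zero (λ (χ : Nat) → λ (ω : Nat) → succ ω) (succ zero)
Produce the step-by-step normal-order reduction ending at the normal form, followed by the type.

normal-order reduction sequence:
  elimNat (λ (v : Nat) → Nat) zero (λ (χ : Nat) → λ (ω : Nat) → succ ω) (succ zero)
  ~> (λ (v : Nat) → λ (χ : Nat) → succ χ) zero (elimNat (λ (ω : Nat) → Nat) zero (λ (i : Nat) → λ (ζ : Nat) → succ ζ) zero)
  ~> (λ (v : Nat) → succ v) (elimNat (λ (χ : Nat) → Nat) zero (λ (ω : Nat) → λ (i : Nat) → succ i) zero)
  ~> succ (elimNat (λ (v : Nat) → Nat) zero (λ (χ : Nat) → λ (ω : Nat) → succ ω) zero)
  ~> succ zero
the term's type:
  Nat
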